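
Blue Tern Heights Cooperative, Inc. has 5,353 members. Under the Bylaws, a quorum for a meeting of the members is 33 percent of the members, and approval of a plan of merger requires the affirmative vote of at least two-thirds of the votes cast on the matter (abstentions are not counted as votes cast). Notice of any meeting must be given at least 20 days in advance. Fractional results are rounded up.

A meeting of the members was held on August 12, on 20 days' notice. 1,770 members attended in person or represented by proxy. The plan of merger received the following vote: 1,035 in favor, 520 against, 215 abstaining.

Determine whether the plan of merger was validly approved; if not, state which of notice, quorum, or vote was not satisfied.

Notice: 20 days given; 20 required. Satisfied.
Quorum: 33% of 5,353 = 1,766.49, rounded up to 1,767; 1,770 present. Satisfied.
Vote: requires two-thirds of the votes cast (1,770 − 215 abstaining = 1,555); 2/3 of 1555 = 1036.67, rounded up to 1037, so 1,037 needed; 1,035 in favor. Not satisfied.

Invalid — vote requirement not satisfied.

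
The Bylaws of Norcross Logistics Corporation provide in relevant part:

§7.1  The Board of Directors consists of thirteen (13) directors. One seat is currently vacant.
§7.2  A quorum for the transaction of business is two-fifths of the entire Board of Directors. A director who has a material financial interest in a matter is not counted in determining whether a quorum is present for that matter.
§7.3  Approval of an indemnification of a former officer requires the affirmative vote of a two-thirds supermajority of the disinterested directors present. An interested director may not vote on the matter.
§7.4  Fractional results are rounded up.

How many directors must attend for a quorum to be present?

2/5 of 13 = 5.20, rounded up to 6.

6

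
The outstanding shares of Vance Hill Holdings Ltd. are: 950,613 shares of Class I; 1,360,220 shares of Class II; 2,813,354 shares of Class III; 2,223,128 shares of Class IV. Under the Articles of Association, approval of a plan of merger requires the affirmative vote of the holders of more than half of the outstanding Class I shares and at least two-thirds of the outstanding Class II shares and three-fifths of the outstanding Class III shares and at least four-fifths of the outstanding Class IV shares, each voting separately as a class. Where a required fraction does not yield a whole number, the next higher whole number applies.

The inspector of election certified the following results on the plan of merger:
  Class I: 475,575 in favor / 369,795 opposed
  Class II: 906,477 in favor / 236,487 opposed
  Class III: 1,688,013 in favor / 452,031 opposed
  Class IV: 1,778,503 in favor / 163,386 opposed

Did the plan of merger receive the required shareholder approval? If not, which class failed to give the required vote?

Not approved — the Class II shares did not give the required vote.

Class I: a majority of 950613 is 475307; 475,307 required, 475,575 in favor — approved.
Class II: 2/3 of 1360220 = 906813.33, rounded up to 906814; 906,814 required, 906,477 in favor — not approved.
Class III: 3/5 of 2813354 = 1688012.40, rounded up to 1688013; 1,688,013 required, 1,688,013 in favor — approved.
Class IV: 4/5 of 2223128 = 1778502.40, rounded up to 1778503; 1,778,503 required, 1,778,503 in favor — approved.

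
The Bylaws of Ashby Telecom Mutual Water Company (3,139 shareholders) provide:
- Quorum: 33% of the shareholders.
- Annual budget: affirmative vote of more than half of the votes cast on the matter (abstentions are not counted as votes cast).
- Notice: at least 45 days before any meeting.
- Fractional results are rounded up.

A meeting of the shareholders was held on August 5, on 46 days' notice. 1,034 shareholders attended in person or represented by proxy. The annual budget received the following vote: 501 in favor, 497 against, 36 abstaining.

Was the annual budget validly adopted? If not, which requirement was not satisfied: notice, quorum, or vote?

Invalid — quorum requirement not satisfied.

Notice: 46 days given; 45 required. Satisfied.
Quorum: 33% of 3,139 = 1,035.87, rounded up to 1,036; 1,034 present. Not satisfied.
Vote: requires a majority of the votes cast (1,034 − 36 abstaining = 998); a majority of 998 is 500, so 500 needed; 501 in favor. Satisfied.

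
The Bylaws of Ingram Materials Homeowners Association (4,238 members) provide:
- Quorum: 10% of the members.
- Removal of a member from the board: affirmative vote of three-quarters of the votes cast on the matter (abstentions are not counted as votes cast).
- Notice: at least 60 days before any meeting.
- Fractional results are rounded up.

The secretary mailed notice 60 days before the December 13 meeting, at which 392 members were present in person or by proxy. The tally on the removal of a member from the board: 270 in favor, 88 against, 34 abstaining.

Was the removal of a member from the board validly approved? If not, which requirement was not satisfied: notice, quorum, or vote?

Invalid — quorum requirement not satisfied.

Notice: 60 days given; 60 required. Satisfied.
Quorum: 10% of 4,238 = 423.80, rounded up to 424; 392 present. Not satisfied.
Vote: requires three-fourths of the votes cast (392 − 34 abstaining = 358); 3/4 of 358 = 268.50, rounded up to 269, so 269 needed; 270 in favor. Satisfied.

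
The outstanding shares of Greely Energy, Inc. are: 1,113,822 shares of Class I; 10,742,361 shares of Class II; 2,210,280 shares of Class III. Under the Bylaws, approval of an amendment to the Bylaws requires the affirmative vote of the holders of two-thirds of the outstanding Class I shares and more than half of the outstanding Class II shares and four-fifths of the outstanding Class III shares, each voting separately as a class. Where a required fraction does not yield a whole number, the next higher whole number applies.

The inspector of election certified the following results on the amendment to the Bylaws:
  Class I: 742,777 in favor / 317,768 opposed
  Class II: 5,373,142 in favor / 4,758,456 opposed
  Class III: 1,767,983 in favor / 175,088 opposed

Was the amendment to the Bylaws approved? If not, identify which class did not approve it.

Not approved — the Class III shares did not give the required vote.

Class I: 2/3 of 1113822 = 742548; 742,548 required, 742,777 in favor — approved.
Class II: a majority of 10742361 is 5371181; 5,371,181 required, 5,373,142 in favor — approved.
Class III: 4/5 of 2210280 = 1768224; 1,768,224 required, 1,767,983 in favor — not approved.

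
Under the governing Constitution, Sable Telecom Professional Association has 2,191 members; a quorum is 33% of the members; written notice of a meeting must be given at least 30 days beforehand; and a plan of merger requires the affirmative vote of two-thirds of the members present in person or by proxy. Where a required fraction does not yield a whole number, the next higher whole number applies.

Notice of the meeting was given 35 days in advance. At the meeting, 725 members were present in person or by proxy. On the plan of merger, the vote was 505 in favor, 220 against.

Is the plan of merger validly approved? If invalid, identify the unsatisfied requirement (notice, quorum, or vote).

Notice: 35 days given; 30 required. Satisfied.
Quorum: 33% of 2,191 = 723.03, rounded up to 724; 725 present. Satisfied.
Vote: requires two-thirds of those present (725); 2/3 of 725 = 483.33, rounded up to 484, so 484 needed; 505 in favor. Satisfied.

Valid — all requirements satisfied.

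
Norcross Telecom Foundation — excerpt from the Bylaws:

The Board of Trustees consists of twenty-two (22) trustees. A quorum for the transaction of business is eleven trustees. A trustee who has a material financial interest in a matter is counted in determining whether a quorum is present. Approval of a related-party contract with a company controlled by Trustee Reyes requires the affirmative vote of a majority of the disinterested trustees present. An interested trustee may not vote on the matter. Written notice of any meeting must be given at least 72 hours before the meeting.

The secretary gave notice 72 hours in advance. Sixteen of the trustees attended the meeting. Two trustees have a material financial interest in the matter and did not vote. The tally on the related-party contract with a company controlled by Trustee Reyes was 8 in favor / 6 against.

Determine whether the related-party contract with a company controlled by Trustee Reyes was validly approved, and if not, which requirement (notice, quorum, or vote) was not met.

Notice: 72 hours given; 72 required (72 ≥ 72). Satisfied.
Quorum: 16 present (interested trustees count toward quorum); quorum is 11. Satisfied.
Vote: the related-party contract with a company controlled by Trustee Reyes requires a majority of the disinterested trustees present (16 − 2 = 14). A majority of 14 is 8, so 8 affirmative votes are needed; 8 voted in favor. Satisfied.

Valid — all requirements satisfied.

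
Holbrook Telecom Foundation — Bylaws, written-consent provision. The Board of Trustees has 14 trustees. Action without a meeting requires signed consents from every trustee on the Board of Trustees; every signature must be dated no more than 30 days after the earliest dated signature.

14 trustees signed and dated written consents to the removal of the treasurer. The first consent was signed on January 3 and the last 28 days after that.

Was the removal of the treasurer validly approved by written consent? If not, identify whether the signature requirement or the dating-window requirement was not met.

Signatures required: the unanimous vote of 14 — unanimous means all 14, so 14 needed; 14 signed. Sufficient.
Dating window: the latest signature is 28 days after the earliest; the limit is 30 days. Within the window.

Effective — both the signature and dating-window requirements are satisfied.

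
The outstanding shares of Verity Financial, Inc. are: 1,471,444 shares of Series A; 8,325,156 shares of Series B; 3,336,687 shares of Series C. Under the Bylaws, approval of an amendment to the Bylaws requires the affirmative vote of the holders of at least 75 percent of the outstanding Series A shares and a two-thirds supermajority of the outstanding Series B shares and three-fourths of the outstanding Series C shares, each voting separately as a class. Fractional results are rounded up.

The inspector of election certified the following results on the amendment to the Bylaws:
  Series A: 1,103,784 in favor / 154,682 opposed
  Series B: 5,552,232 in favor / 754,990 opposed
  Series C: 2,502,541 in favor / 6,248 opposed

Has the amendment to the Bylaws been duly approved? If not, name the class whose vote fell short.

Series A: 3/4 of 1471444 = 1103583; 1,103,583 required, 1,103,784 in favor — approved.
Series B: 2/3 of 8325156 = 5550104; 5,550,104 required, 5,552,232 in favor — approved.
Series C: 3/4 of 3336687 = 2502515.25, rounded up to 2502516; 2,502,516 required, 2,502,541 in favor — approved.

Approved — every class gave the required vote.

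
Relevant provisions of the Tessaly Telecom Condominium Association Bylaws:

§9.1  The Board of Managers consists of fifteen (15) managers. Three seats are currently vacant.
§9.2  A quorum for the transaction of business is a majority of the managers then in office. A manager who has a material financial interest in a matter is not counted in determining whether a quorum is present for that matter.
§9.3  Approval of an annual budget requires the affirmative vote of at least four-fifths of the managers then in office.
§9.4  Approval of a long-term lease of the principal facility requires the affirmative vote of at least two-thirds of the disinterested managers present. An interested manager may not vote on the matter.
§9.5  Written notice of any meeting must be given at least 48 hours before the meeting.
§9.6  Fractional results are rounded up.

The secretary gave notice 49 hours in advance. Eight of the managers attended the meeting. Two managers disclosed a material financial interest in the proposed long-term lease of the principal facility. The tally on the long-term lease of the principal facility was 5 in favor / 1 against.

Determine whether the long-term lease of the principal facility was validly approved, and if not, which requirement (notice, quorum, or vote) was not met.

Notice: 49 hours given; 48 required (49 ≥ 48). Satisfied.
Quorum: 8 present, but the 2 interested managers do not count, leaving 6. Quorum is 7. Not satisfied.
Vote: the long-term lease of the principal facility requires two-thirds of the disinterested managers present (8 − 2 = 6). 2/3 of 6 = 4, so 4 affirmative votes are needed; 5 voted in favor. Satisfied. (Moot — without a quorum no business can be validly transacted.)

Invalid — quorum requirement not satisfied.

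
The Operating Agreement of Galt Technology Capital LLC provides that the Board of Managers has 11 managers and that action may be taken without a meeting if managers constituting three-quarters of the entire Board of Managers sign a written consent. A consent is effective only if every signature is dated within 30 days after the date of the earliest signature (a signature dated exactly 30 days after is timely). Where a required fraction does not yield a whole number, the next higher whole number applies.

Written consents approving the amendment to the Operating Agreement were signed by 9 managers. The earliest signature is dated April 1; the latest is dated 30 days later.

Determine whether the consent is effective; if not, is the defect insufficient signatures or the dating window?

Effective — both the signature and dating-window requirements are satisfied.

Signatures required: three-quarters of 11 — 3/4 of 11 = 8.25, rounded up to 9, so 9 needed; 9 signed. Sufficient.
Dating window: the latest signature is 30 days after the earliest; the limit is 30 days. Within the window.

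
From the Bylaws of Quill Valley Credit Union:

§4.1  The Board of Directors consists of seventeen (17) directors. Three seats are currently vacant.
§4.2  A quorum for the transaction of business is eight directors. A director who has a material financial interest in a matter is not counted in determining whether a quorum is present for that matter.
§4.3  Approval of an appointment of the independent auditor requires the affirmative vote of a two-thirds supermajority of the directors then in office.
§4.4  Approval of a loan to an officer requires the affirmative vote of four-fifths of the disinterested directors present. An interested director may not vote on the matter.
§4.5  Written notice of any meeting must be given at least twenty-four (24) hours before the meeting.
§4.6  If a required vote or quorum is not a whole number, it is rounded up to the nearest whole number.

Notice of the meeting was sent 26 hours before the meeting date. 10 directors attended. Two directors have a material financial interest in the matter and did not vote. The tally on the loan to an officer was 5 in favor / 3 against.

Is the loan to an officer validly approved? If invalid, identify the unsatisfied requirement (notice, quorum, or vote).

Notice: 26 hours given; 24 required (26 ≥ 24). Satisfied.
Quorum: 10 present, but the 2 interested directors do not count, leaving 8. Quorum is 8. Satisfied.
Vote: the loan to an officer requires four-fifths of the disinterested directors present (10 − 2 = 8). 4/5 of 8 = 6.40, rounded up to 7, so 7 affirmative votes are needed; 5 voted in favor. Not satisfied.

Invalid — vote requirement not satisfied.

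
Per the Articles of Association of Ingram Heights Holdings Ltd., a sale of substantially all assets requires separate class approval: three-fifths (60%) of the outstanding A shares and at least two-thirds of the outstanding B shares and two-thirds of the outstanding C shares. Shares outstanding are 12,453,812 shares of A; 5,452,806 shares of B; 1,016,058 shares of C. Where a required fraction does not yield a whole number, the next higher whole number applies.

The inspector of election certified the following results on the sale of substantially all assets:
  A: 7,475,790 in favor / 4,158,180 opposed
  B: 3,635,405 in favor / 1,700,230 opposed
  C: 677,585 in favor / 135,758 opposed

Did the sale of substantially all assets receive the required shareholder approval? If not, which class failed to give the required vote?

A: 3/5 of 12453812 = 7472287.20, rounded up to 7472288; 7,472,288 required, 7,475,790 in favor — approved.
B: 2/3 of 5452806 = 3635204; 3,635,204 required, 3,635,405 in favor — approved.
C: 2/3 of 1016058 = 677372; 677,372 required, 677,585 in favor — approved.

Approved — every class gave the required vote.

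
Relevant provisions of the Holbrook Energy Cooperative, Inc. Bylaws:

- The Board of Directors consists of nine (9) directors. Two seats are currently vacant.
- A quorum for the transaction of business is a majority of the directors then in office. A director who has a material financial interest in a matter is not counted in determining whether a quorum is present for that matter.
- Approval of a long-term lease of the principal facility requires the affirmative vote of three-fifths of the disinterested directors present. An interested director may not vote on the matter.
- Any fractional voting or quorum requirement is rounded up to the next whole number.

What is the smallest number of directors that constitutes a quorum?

4

A majority of 7 is 4.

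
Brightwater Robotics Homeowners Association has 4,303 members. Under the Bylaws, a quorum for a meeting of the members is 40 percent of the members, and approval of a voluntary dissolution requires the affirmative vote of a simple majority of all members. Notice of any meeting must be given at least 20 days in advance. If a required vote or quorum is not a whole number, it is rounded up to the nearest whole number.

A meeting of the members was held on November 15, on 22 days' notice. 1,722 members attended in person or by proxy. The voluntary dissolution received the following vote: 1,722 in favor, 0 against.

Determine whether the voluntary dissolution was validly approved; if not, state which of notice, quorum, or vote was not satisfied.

Notice: 22 days given; 20 required. Satisfied.
Quorum: 40% of 4,303 = 1,721.20, rounded up to 1,722; 1,722 present. Satisfied.
Vote: requires a majority of all members (4,303); a majority of 4303 is 2152, so 2,152 needed; 1,722 in favor. Not satisfied.

Invalid — vote requirement not satisfied.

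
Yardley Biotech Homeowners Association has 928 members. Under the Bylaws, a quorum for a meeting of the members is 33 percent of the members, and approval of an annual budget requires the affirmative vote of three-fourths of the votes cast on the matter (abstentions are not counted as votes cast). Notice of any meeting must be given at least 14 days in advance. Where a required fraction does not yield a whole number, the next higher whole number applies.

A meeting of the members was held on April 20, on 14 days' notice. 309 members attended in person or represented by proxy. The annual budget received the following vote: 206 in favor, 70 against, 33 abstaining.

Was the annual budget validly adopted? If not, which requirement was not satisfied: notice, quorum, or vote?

Invalid — vote requirement not satisfied.

Notice: 14 days given; 14 required. Satisfied.
Quorum: 33% of 928 = 306.24, rounded up to 307; 309 present. Satisfied.
Vote: requires three-fourths of the votes cast (309 − 33 abstaining = 276); 3/4 of 276 = 207, so 207 needed; 206 in favor. Not satisfied.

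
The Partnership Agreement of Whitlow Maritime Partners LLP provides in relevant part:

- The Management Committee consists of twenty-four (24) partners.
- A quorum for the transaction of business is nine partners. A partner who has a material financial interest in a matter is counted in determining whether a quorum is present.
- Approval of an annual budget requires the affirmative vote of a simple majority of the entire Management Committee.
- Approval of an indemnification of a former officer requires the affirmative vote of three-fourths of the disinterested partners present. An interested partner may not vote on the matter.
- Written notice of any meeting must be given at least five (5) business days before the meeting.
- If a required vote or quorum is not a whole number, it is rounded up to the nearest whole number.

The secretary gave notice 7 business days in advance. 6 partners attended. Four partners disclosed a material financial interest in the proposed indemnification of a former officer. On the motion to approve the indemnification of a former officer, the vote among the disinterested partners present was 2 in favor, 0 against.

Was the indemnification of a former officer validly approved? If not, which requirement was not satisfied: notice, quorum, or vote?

Invalid — quorum requirement not satisfied.

Notice: 7 business days given; 5 required (7 ≥ 5). Satisfied.
Quorum: 6 present (interested partners count toward quorum); quorum is 9. Not satisfied.
Vote: the indemnification of a former officer requires three-fourths of the disinterested partners present (6 − 4 = 2). 3/4 of 2 = 1.50, rounded up to 2, so 2 affirmative votes are needed; 2 voted in favor. Satisfied. (Moot — without a quorum no business can be validly transacted.)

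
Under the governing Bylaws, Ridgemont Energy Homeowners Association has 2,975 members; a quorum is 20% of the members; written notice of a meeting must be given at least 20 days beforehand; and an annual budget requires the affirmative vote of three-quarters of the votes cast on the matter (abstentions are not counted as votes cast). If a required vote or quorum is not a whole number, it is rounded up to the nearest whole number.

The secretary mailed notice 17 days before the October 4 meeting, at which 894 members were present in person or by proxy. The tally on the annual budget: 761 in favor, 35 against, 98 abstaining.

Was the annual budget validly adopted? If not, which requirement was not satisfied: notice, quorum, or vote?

Notice: 17 days given; 20 required. Not satisfied.
Quorum: 20% of 2,975 = 595; 894 present. Satisfied.
Vote: requires three-fourths of the votes cast (894 − 98 abstaining = 796); 3/4 of 796 = 597, so 597 needed; 761 in favor. Satisfied.

Invalid — notice requirement not satisfied.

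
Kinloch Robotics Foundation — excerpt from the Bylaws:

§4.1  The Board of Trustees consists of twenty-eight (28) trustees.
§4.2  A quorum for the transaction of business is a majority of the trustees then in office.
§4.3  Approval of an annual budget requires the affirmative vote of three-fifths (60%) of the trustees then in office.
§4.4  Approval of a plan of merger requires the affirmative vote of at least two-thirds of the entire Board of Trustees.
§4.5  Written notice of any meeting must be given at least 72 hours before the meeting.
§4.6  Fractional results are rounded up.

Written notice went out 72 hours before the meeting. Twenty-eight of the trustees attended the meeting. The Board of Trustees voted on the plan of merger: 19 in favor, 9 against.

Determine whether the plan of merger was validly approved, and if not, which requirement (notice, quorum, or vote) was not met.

Valid — all requirements satisfied.

Notice: 72 hours given; 72 required (72 ≥ 72). Satisfied.
Quorum: 28 present; quorum is 15. Satisfied.
Vote: the plan of merger requires two-thirds of the entire Board of Trustees (28). 2/3 of 28 = 18.67, rounded up to 19, so 19 affirmative votes are needed; 19 voted in favor. Satisfied.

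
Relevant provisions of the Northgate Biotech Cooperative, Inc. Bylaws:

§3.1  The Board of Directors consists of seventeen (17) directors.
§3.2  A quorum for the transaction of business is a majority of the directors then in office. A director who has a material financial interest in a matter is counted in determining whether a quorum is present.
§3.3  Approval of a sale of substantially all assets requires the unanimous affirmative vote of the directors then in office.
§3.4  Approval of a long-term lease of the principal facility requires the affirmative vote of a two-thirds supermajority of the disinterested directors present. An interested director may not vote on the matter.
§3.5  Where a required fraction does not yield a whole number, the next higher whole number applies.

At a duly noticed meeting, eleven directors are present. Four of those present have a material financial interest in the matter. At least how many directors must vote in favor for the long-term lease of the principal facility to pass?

5

The long-term lease of the principal facility requires two-thirds of the disinterested directors present (11 − 4 = 7).
2/3 of 7 = 4.67, rounded up to 5.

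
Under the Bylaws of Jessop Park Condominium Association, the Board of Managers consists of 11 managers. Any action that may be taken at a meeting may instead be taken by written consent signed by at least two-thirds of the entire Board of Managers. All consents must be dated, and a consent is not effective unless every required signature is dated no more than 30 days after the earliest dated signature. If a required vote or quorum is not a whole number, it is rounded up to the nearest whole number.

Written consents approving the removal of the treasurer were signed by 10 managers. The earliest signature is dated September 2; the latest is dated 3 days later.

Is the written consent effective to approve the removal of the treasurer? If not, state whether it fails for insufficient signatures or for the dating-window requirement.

Effective — both the signature and dating-window requirements are satisfied.

Signatures required: at least two-thirds of 11 — 2/3 of 11 = 7.33, rounded up to 8, so 8 needed; 10 signed. Sufficient.
Dating window: the latest signature is 3 days after the earliest; the limit is 30 days. Within the window.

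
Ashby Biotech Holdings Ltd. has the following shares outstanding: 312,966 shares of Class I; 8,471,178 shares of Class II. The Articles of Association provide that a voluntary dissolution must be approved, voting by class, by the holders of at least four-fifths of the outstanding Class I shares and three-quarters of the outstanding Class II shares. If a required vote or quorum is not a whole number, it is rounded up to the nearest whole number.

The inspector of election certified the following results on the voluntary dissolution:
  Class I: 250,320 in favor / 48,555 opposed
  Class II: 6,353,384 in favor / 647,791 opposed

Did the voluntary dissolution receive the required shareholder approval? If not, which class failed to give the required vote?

Class I: 4/5 of 312966 = 250372.80, rounded up to 250373; 250,373 required, 250,320 in favor — not approved.
Class II: 3/4 of 8471178 = 6353383.50, rounded up to 6353384; 6,353,384 required, 6,353,384 in favor — approved.

Not approved — the Class I shares did not give the required vote.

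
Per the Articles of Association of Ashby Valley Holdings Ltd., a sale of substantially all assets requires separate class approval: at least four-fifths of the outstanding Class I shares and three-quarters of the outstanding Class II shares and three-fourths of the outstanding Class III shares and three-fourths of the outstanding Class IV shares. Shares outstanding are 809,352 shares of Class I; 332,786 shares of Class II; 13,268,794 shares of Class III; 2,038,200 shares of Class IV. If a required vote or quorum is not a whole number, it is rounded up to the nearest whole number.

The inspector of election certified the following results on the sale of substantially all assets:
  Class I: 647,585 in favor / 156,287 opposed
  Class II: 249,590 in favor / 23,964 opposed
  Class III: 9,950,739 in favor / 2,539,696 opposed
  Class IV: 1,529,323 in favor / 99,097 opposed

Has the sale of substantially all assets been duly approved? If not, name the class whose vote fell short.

Class I: 4/5 of 809352 = 647481.60, rounded up to 647482; 647,482 required, 647,585 in favor — approved.
Class II: 3/4 of 332786 = 249589.50, rounded up to 249590; 249,590 required, 249,590 in favor — approved.
Class III: 3/4 of 13268794 = 9951595.50, rounded up to 9951596; 9,951,596 required, 9,950,739 in favor — not approved.
Class IV: 3/4 of 2038200 = 1528650; 1,528,650 required, 1,529,323 in favor — approved.

Not approved — the Class III shares did not give the required vote.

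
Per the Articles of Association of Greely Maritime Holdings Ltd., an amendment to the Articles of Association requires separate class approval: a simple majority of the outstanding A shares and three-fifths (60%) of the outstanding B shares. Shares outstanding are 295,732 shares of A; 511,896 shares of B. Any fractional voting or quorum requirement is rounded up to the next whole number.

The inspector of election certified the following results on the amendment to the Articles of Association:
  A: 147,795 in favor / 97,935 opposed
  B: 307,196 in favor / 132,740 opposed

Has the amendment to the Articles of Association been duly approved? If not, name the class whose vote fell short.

Not approved — the A shares did not give the required vote.

A: a majority of 295732 is 147867; 147,867 required, 147,795 in favor — not approved.
B: 3/5 of 511896 = 307137.60, rounded up to 307138; 307,138 required, 307,196 in favor — approved.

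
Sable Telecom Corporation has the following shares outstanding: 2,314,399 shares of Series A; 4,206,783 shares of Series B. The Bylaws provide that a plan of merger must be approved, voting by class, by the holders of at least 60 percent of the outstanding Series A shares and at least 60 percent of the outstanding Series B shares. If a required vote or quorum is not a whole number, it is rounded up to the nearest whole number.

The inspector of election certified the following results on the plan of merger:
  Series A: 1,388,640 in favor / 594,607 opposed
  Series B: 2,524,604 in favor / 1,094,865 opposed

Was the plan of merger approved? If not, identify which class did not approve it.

Approved — every class gave the required vote.

Series A: 3/5 of 2314399 = 1388639.40, rounded up to 1388640; 1,388,640 required, 1,388,640 in favor — approved.
Series B: 3/5 of 4206783 = 2524069.80, rounded up to 2524070; 2,524,070 required, 2,524,604 in favor — approved.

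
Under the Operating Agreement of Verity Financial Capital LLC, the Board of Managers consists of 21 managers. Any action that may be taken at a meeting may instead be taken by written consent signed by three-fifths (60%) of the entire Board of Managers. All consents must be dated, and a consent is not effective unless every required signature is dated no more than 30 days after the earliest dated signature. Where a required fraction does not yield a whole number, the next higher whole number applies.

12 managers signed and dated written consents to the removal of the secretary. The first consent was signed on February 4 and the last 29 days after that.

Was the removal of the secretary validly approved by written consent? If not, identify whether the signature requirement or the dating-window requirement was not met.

Signatures required: three-fifths (60%) of 21 — 3/5 of 21 = 12.60, rounded up to 13, so 13 needed; 12 signed. Insufficient.
Dating window: the latest signature is 29 days after the earliest; the limit is 30 days. Within the window.

Not effective — insufficient signatures.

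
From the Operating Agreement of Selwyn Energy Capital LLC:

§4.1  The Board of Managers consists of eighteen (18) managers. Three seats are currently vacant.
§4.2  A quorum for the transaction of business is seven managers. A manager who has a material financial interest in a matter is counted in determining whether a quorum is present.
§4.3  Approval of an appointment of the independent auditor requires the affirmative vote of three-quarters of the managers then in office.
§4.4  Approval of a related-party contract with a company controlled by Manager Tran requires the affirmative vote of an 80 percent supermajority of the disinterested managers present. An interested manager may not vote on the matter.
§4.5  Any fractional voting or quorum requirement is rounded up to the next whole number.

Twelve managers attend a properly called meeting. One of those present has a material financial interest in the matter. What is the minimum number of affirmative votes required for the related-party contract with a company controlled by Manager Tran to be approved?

9

The related-party contract with a company controlled by Manager Tran requires four-fifths of the disinterested managers present (12 − 1 = 11).
4/5 of 11 = 8.80, rounded up to 9.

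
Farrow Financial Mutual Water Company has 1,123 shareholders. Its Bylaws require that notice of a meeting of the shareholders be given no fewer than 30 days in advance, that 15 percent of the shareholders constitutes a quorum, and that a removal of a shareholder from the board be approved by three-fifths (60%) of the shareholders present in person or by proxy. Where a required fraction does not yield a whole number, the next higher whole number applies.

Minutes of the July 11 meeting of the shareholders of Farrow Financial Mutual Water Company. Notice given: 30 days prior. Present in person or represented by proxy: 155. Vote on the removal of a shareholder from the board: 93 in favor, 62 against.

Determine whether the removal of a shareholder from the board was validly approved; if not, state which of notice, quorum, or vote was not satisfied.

Invalid — quorum requirement not satisfied.

Notice: 30 days given; 30 required. Satisfied.
Quorum: 15% of 1,123 = 168.45, rounded up to 169; 155 present. Not satisfied.
Vote: requires three-fifths of those present (155); 3/5 of 155 = 93, so 93 needed; 93 in favor. Satisfied.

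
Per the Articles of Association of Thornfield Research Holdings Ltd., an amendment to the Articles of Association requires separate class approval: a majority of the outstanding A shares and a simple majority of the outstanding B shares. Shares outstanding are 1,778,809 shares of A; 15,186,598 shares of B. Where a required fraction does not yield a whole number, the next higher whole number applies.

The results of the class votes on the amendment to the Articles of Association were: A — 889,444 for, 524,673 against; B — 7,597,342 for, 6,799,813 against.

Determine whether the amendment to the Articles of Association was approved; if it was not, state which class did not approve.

Approved — every class gave the required vote.

A: a majority of 1778809 is 889405; 889,405 required, 889,444 in favor — approved.
B: a majority of 15186598 is 7593300; 7,593,300 required, 7,597,342 in favor — approved.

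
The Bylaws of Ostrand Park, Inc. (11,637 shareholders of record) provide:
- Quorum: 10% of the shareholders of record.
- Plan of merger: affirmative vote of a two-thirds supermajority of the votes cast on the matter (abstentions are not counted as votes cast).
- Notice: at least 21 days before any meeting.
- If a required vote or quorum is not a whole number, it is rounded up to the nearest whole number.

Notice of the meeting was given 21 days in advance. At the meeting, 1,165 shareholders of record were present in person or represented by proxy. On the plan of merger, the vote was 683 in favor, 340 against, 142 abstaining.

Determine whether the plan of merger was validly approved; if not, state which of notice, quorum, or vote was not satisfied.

Valid — all requirements satisfied.

Notice: 21 days given; 21 required. Satisfied.
Quorum: 10% of 11,637 = 1,163.70, rounded up to 1,164; 1,165 present. Satisfied.
Vote: requires two-thirds of the votes cast (1,165 − 142 abstaining = 1,023); 2/3 of 1023 = 682, so 682 needed; 683 in favor. Satisfied.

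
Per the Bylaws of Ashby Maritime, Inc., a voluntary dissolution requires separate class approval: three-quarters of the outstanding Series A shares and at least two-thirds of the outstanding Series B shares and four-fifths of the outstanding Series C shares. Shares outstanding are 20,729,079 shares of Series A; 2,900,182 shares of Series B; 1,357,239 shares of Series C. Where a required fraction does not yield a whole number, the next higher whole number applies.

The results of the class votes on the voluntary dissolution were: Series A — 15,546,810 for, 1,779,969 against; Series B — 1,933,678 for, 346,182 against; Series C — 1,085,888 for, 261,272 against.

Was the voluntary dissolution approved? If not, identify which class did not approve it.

Approved — every class gave the required vote.

Series A: 3/4 of 20729079 = 15546809.25, rounded up to 15546810; 15,546,810 required, 15,546,810 in favor — approved.
Series B: 2/3 of 2900182 = 1933454.67, rounded up to 1933455; 1,933,455 required, 1,933,678 in favor — approved.
Series C: 4/5 of 1357239 = 1085791.20, rounded up to 1085792; 1,085,792 required, 1,085,888 in favor — approved.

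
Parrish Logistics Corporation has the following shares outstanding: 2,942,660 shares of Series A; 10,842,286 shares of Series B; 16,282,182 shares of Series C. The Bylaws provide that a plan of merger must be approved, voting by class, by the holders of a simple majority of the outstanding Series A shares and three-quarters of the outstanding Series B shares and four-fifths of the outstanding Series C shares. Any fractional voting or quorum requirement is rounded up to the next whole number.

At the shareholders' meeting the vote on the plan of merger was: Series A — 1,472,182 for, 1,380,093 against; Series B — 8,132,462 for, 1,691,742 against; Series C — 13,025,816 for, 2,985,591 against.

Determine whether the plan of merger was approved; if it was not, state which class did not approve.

Approved — every class gave the required vote.

Series A: a majority of 2942660 is 1471331; 1,471,331 required, 1,472,182 in favor — approved.
Series B: 3/4 of 10842286 = 8131714.50, rounded up to 8131715; 8,131,715 required, 8,132,462 in favor — approved.
Series C: 4/5 of 16282182 = 13025745.60, rounded up to 13025746; 13,025,746 required, 13,025,816 in favor — approved.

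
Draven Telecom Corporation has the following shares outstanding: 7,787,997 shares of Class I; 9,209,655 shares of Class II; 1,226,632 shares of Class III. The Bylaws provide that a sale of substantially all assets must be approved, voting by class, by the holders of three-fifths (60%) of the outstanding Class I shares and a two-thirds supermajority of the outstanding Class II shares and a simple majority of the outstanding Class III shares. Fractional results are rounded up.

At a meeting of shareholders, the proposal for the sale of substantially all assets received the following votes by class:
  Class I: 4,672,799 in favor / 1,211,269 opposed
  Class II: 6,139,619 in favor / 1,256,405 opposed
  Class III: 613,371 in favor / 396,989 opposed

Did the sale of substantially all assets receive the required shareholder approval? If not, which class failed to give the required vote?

Not approved — the Class II shares did not give the required vote.

Class I: 3/5 of 7787997 = 4672798.20, rounded up to 4672799; 4,672,799 required, 4,672,799 in favor — approved.
Class II: 2/3 of 9209655 = 6139770; 6,139,770 required, 6,139,619 in favor — not approved.
Class III: a majority of 1226632 is 613317; 613,317 required, 613,371 in favor — approved.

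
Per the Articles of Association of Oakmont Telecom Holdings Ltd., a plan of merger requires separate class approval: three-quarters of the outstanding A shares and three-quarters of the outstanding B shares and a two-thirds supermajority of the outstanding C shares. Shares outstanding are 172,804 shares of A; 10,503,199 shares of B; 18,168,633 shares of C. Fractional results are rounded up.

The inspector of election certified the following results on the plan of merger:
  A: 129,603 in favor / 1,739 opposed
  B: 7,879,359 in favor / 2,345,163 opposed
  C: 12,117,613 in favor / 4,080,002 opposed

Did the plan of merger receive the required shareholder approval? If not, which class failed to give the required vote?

Approved — every class gave the required vote.

A: 3/4 of 172804 = 129603; 129,603 required, 129,603 in favor — approved.
B: 3/4 of 10503199 = 7877399.25, rounded up to 7877400; 7,877,400 required, 7,879,359 in favor — approved.
C: 2/3 of 18168633 = 12112422; 12,112,422 required, 12,117,613 in favor — approved.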